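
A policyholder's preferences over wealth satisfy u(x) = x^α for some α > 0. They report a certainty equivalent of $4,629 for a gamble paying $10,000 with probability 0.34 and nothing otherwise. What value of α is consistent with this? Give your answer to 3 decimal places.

EU(lottery) = 0.34·10000^α + 0.66·0 = 0.34·10000^α.
Setting u(4629) equal to that: 4629^α = 0.34·10000^α ⇒ (4629/10000)^α = 0.34.
Taking logs: α·ln(4629/10000) = ln(0.34), so α = -1.078810 / -0.770244 ≈ 1.401.

α ≈ 1.401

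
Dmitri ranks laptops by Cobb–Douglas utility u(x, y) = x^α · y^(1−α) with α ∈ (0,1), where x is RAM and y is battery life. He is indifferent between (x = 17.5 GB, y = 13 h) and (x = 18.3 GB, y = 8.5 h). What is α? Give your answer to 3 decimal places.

α ≈ 0.905

Indifference: 17.5^α · 13^(1−α) = 18.3^α · 8.5^(1−α).
Rearrange to (17.5/18.3)^α = (8.5/13)^(1−α) and take logs: α·-0.044700 = (1−α)·-0.424883.
Thus α·(-0.469583) = -0.424883, so α = -0.424883/-0.469583 ≈ 0.905.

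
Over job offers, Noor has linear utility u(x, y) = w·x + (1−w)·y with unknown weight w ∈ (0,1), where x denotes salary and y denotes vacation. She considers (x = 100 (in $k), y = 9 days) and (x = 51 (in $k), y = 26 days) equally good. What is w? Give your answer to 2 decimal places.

u(100,9) = u(51,26) means w·100 + (1−w)·9 = w·51 + (1−w)·26.
w·(100−51) = (1−w)·(26−9), i.e. w·49 = (1−w)·17.
So w/(1−w) = 17/49 = 0.3469, giving w = 17/(49+17) = 0.26.

w = 0.26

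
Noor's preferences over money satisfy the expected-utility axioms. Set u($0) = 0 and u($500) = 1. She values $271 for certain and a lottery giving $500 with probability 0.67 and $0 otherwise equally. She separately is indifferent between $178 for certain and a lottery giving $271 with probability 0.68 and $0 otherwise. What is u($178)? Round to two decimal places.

0.46

From the first indifference, u($271) = 0.67·u($500) + 0.33·u($0) = 0.67·1 + 0.33·0 = 0.67.
Chaining: u($178) = 0.68·0.67 + 0.32·0.00 = 0.4556.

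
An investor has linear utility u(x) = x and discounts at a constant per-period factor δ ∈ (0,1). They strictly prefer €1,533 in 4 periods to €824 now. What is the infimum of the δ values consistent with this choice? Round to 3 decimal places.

δ > 0.856

Comparing present values: 824 < δ^4·1533.
So δ^4 > 824/1533 = 0.53751; taking the 4th root of both positive sides preserves the inequality.
δ > 0.53751^(1/4) = 0.856.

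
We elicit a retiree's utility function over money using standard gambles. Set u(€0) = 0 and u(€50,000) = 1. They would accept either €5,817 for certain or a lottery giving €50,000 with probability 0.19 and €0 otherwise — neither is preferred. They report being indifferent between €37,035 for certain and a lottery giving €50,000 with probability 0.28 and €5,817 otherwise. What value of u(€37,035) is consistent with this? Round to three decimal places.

The first gamble pins u(€5,817): it must equal 0.19·1 + 0.81·0 = 0.19.
Chaining: u(€37,035) = 0.28·1.00 + 0.72·0.19 = 0.4168.

0.417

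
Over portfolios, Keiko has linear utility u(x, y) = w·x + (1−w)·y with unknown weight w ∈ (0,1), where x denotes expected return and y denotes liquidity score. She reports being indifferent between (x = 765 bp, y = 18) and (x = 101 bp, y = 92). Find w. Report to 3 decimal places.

w = 0.100

Indifference: w·765 + (1−w)·18 = w·101 + (1−w)·92.
Rearranging, 664·w − 74·(1−w) = 0.
Hence w = 74/(664+74) = 74/738 = 0.100.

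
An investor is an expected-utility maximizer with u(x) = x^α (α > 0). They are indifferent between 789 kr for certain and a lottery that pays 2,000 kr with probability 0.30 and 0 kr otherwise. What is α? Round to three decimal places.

α ≈ 1.294

Since u(0) = 0, the lottery's EU is 0.30·2000^α.
Setting u(789) equal to that: 789^α = 0.30·2000^α ⇒ (789/2000)^α = 0.30.
Taking logs: α·ln(789/2000) = ln(0.30), so α = -1.203973 / -0.930136 ≈ 1.294.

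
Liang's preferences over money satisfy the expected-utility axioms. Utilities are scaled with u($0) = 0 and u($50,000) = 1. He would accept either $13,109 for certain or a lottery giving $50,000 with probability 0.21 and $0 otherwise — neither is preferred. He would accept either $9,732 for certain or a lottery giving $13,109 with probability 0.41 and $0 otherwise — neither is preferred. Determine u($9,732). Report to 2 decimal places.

0.09

First, u($13,109) = 0.21·u($50,000) + 0.79·u($0) = 0.21.
The second indifference gives u($9,732) = 0.41·u($13,109) + 0.59·u($0) = 0.41·0.21 + 0.59·0.00 = 0.0861.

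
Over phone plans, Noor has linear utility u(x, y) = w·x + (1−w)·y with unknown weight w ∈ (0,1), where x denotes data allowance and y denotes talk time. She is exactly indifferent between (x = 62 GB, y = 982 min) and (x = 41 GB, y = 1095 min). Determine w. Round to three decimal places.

Equating utilities: w·62 + (1−w)·982 = w·41 + (1−w)·1095.
w·(62−41) = (1−w)·(1095−982), i.e. w·21 = (1−w)·113.
The marginal rate of substitution is 113/21, so w = 113/(21+113) = 0.843.

w = 0.843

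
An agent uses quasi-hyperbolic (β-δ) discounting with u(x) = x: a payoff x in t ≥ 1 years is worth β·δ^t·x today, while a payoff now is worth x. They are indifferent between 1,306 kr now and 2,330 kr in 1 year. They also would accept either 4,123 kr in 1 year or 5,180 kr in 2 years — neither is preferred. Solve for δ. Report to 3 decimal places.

δ ≈ 0.796

From the later pair, β·δ^1·4123 = β·δ^2·5180; dividing through, δ = 4123/5180 = 0.79595.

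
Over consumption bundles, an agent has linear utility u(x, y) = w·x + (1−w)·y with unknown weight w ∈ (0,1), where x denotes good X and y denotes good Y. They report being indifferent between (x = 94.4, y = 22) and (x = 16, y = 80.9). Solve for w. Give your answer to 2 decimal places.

w = 0.43

u(94.4,22) = u(16,80.9) means w·94.4 + (1−w)·22 = w·16 + (1−w)·80.9.
Rearranging, 78.4·w − 58.9·(1−w) = 0.
The marginal rate of substitution is 58.9/78.4, so w = 58.9/(78.4+58.9) = 0.43.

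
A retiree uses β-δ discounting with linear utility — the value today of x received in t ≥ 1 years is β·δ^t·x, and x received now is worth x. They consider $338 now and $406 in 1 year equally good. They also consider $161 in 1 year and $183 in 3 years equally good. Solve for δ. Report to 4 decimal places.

The second indifference involves only future payoffs, so β cancels: β·δ^1·161 = β·δ^3·183, giving δ^2 = 161/183 = 0.87978, so δ = 0.93797.

δ ≈ 0.9380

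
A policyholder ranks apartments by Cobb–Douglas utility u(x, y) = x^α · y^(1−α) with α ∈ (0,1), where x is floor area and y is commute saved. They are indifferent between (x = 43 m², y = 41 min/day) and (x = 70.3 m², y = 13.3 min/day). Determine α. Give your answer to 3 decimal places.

α ≈ 0.696

The Cobb–Douglas utilities coincide, so 43^α·41^(1−α) = 70.3^α·13.3^(1−α).
Taking logs: α·ln 43 + (1−α)·ln 41 = α·ln 70.3 + (1−α)·ln 13.3, i.e. α·-0.491572 = (1−α)·-1.125808.
With A = -0.491572 and B = -1.125808: α·A = (1−α)·B, so α = B/(A+B) = -1.125808/-1.617380 ≈ 0.696.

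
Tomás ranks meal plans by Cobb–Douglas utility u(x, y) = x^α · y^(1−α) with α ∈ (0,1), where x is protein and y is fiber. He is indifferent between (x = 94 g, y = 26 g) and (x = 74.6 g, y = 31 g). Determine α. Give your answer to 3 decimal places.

α ≈ 0.432

The Cobb–Douglas utilities coincide, so 94^α·26^(1−α) = 74.6^α·31^(1−α).
Rearrange to (94/74.6)^α = (31/26)^(1−α) and take logs: α·0.231154 = (1−α)·0.175891.
Thus α·(0.407045) = 0.175891, so α = 0.175891/0.407045 ≈ 0.432.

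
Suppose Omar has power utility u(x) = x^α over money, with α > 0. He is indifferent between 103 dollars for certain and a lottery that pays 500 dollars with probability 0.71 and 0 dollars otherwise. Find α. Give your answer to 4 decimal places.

α ≈ 0.2168

EU(lottery) = 0.71·500^α + 0.29·0 = 0.71·500^α.
Setting u(103) equal to that: 103^α = 0.71·500^α ⇒ (103/500)^α = 0.71.
α = ln(0.71) / ln(103/500) = -0.3424903/-1.5798791 ≈ 0.2168.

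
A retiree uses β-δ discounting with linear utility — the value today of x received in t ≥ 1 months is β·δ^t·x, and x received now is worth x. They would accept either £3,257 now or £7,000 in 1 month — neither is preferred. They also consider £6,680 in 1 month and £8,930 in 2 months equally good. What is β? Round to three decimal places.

From the later pair, β·δ^1·6680 = β·δ^2·8930; dividing through, δ = 6680/8930 = 0.74804.
The first indifference: 3257 = β·δ·7000, so β = 3257/(δ·7000) = 3257/(0.74804·7000) ≈ 0.622.

β ≈ 0.622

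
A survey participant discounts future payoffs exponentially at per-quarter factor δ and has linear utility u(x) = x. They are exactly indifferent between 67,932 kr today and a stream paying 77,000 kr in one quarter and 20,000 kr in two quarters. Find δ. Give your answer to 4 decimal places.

δ ≈ 0.7400

The stream is worth 77000δ + 20000δ² today, so 77000δ + 20000δ² = 67932.
Rearranged: 20000δ² + 77000δ − 67932 = 0.
The positive root is δ = [−77000 + √(77000² + 4·20000·67932)] / (2·20000) = (−77000 + 106600.000)/40000 ≈ 0.7400.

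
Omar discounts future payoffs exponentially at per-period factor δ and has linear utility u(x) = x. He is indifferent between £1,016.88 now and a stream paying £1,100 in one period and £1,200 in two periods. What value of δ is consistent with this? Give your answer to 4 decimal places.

δ ≈ 0.5700

Equating present values: 1016.88 = 1100δ + 1200δ².
So 1200δ² + 1100δ − 1016.88 = 0.
δ = (−1100 + √(1100² + 4·1200·1016.88)) / (2·1200) = (−1100 + √6091024.00) / 2400 ≈ 0.5700.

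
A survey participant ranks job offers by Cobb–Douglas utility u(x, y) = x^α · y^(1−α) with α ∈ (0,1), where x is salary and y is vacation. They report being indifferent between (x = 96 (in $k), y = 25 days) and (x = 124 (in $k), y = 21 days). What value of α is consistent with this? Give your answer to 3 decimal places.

α ≈ 0.405

Indifference: 96^α · 25^(1−α) = 124^α · 21^(1−α).
Rearrange to (96/124)^α = (21/25)^(1−α) and take logs: α·-0.255933 = (1−α)·-0.174353.
Thus α·(-0.430286) = -0.174353, so α = -0.174353/-0.430286 ≈ 0.405.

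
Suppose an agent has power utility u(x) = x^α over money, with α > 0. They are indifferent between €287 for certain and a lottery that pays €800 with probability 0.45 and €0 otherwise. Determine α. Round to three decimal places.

α ≈ 0.779

The lottery's expected utility is 0.45·u(800) + 0.55·u(0) = 0.45·800^α (since u(0) = 0 for α > 0).
Setting u(287) equal to that: 287^α = 0.45·800^α ⇒ (287/800)^α = 0.45.
Taking logs: α·ln(287/800) = ln(0.45), so α = -0.798508 / -1.025130 ≈ 0.779.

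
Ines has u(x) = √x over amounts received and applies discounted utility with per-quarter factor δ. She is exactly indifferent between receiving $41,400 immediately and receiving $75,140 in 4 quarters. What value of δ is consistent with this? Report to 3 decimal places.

The payoff in 4 quarters is discounted by δ^4, so u(41400) = δ^4·u(75140) and δ^4 = u(41400)/u(75140).
Since u(x) = √x, δ^4 = √(41400/75140) = 0.74227.
Taking the 4th root: δ = 0.74227^(1/4) ≈ 0.928.

δ ≈ 0.928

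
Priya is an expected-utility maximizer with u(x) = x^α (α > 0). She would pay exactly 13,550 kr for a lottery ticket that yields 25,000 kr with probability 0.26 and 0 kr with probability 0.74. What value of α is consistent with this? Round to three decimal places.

The lottery's expected utility is 0.26·u(25000) + 0.74·u(0) = 0.26·25000^α (since u(0) = 0 for α > 0).
Equating: 13550^α = 0.26·25000^α, i.e. 0.5420^α = 0.26.
Take logs: α = ln 0.26 / ln(13550/25000) ≈ 2.19934.

α ≈ 2.199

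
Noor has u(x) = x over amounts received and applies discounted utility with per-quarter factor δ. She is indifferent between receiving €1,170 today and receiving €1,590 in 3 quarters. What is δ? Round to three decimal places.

δ ≈ 0.903

Indifference means u(1170) = δ^3 · u(1590), so δ^3 = u(1170)/u(1590).
With u(x) = x: δ^3 = 1170/1590 = 0.73585.
Hence δ = (0.73585)^(1/3) = 0.90281.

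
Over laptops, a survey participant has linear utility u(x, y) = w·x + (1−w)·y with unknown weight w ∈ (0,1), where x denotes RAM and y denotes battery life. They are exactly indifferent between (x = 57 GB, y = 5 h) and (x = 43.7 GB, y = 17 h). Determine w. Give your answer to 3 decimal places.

w = 0.474

Equating utilities: w·57 + (1−w)·5 = w·43.7 + (1−w)·17.
Rearranging, 13.3·w − 12·(1−w) = 0.
The marginal rate of substitution is 12/13.3, so w = 12/(13.3+12) = 0.474.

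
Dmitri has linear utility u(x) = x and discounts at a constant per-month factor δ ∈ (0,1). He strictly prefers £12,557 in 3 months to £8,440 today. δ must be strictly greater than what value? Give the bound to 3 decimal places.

Comparing present values: 8440 < δ^3·12557.
So δ^3 > 8440/12557 = 0.67214; taking the cube root of both positive sides preserves the inequality.
δ > (8440/12557)^(1/3) ≈ 0.876.

δ > 0.876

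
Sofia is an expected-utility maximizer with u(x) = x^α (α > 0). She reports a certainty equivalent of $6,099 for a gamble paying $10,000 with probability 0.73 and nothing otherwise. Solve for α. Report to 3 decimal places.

α ≈ 0.636

Since u(0) = 0, the lottery's EU is 0.73·10000^α.
Indifference: 6099^α = 0.73·10000^α, so (6099/10000)^α = 0.73.
α = ln(0.73) / ln(6099/10000) = -0.314711/-0.494460 ≈ 0.636.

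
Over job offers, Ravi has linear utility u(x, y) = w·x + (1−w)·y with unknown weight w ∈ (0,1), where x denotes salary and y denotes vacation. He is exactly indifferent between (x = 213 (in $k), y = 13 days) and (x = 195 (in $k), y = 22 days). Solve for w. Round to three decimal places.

u(213,13) = u(195,22) means w·213 + (1−w)·13 = w·195 + (1−w)·22.
Rearranging, 18·w − 9·(1−w) = 0.
So w/(1−w) = 9/18 = 0.5000, giving w = 9/(18+9) = 0.333.

w = 0.333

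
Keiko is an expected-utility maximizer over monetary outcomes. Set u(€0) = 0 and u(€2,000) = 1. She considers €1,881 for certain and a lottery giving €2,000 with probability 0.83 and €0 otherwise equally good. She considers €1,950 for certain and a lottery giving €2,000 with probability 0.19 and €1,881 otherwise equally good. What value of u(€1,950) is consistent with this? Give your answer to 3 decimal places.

0.862

The first gamble pins u(€1,881): it must equal 0.83·1 + 0.17·0 = 0.83.
Then u(€1,950) = 0.19·u(€2,000) + 0.81·u(€1,881) = 0.19·1.00 + 0.81·0.83 = 0.8623.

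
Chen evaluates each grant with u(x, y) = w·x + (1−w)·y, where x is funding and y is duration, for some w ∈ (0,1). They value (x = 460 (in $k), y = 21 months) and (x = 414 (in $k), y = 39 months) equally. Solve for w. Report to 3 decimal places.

w = 0.281

Equating utilities: w·460 + (1−w)·21 = w·414 + (1−w)·39.
Collecting terms: w·46 = (1−w)·18.
Hence w = 18/(46+18) = 18/64 = 0.281.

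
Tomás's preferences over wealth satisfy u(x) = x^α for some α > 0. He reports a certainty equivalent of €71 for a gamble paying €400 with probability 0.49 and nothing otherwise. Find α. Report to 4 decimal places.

Since u(0) = 0, the lottery's EU is 0.49·400^α.
Indifference: 71^α = 0.49·400^α, so (71/400)^α = 0.49.
Taking logs: α·ln(71/400) = ln(0.49), so α = -0.7133499 / -1.7287847 ≈ 0.4126.

α ≈ 0.4126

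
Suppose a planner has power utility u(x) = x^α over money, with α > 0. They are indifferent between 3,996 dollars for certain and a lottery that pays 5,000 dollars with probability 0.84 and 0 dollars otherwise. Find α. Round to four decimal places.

α ≈ 0.7779

The lottery's expected utility is 0.84·u(5000) + 0.16·u(0) = 0.84·5000^α (since u(0) = 0 for α > 0).
Setting u(3996) equal to that: 3996^α = 0.84·5000^α ⇒ (3996/5000)^α = 0.84.
α = ln(0.84) / ln(3996/5000) = -0.1743534/-0.2241441 ≈ 0.7779.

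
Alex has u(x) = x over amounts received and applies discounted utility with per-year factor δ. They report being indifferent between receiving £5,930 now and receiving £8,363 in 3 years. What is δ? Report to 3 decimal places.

Indifference means u(5930) = δ^3 · u(8363), so δ^3 = u(5930)/u(8363).
With u(x) = x: δ^3 = 5930/8363 = 0.70908.
So δ = 0.70908^(1/3) ≈ 0.892.

δ ≈ 0.892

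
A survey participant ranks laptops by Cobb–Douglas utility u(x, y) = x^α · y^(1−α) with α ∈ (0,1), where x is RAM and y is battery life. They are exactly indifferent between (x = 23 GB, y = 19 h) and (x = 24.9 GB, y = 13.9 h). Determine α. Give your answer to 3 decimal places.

α ≈ 0.797

The Cobb–Douglas utilities coincide, so 23^α·19^(1−α) = 24.9^α·13.9^(1−α).
(23/24.9)^α = (13.9/19)^(1−α); take logs: α·ln(23/24.9) = (1−α)·ln(13.9/19), i.e. α·-0.079374 = (1−α)·-0.312550.
With A = -0.079374 and B = -0.312550: α·A = (1−α)·B, so α = B/(A+B) = -0.312550/-0.391924 ≈ 0.797.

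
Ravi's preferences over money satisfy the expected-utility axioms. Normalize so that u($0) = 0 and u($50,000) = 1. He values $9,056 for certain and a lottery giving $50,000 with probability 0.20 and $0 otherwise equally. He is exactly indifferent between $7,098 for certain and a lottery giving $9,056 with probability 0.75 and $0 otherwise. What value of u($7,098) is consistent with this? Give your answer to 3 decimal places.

0.150

From the first indifference, u($9,056) = 0.20·u($50,000) + 0.80·u($0) = 0.20·1 + 0.80·0 = 0.20.
Chaining: u($7,098) = 0.75·0.20 + 0.25·0.00 = 0.1500.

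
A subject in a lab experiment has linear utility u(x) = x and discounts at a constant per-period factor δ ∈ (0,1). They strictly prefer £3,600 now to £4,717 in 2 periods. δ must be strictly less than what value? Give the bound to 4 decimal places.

δ < 0.8736

Under u(x) = x this choice says 3600 > δ^2·4717.
Dividing by 4717: δ^2 < 0.76320. Both sides are positive, so the square root keeps the direction.
δ < 0.76320^(1/2) = 0.8736.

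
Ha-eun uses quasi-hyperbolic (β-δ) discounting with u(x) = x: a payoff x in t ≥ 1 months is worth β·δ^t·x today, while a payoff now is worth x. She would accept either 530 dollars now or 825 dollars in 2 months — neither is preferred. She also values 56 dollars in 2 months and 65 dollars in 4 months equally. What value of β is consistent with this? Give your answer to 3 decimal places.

β ≈ 0.746

Both payoffs in the second observation are in the future, so β drops out: δ^2·56 = δ^4·65 ⇒ δ^2 = 56/65 = 0.86154, so δ = 0.92819.
The first indifference: 530 = β·δ^2·825, so β = 530/(δ^2·825) = 530/(0.86154·825) ≈ 0.746.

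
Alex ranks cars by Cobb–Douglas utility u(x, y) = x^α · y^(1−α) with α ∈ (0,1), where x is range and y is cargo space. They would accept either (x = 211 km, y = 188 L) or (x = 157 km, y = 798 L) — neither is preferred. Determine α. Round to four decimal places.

α ≈ 0.8302

The Cobb–Douglas utilities coincide, so 211^α·188^(1−α) = 157^α·798^(1−α).
(211/157)^α = (798/188)^(1−α); take logs: α·ln(211/157) = (1−α)·ln(798/188), i.e. α·0.2956123 = (1−α)·1.4456666.
So α/(1−α) = (1.4456666)/(0.2956123) = 4.8904142, and α = 4.8904142/5.8904142 ≈ 0.8302.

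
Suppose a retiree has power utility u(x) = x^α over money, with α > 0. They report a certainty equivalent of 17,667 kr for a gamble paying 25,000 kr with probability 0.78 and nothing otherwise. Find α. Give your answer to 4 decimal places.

α ≈ 0.7157

Since u(0) = 0, the lottery's EU is 0.78·25000^α.
Setting u(17667) equal to that: 17667^α = 0.78·25000^α ⇒ (17667/25000)^α = 0.78.
Taking logs: α·ln(17667/25000) = ln(0.78), so α = -0.2484614 / -0.3471773 ≈ 0.7157.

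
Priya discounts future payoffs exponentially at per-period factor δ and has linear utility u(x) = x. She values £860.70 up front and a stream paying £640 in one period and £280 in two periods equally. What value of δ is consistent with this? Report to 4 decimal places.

δ ≈ 0.9500

Equating present values: 860.70 = 640δ + 280δ².
So 280δ² + 640δ − 860.70 = 0.
δ = (−640 + √(640² + 4·280·860.70)) / (2·280) = (−640 + √1373584.00) / 560 ≈ 0.9500.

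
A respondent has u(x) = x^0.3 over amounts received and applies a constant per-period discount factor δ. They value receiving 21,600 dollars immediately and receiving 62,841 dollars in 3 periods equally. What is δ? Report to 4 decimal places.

Indifference means u(21600) = δ^3 · u(62841), so δ^3 = u(21600)/u(62841).
Since u(x) = x^0.3, δ^3 = (21600/62841)^0.3 = 0.34372^0.3 = 0.72588.
Taking the cube root: δ = 0.72588^(1/3) ≈ 0.8987.

δ ≈ 0.8987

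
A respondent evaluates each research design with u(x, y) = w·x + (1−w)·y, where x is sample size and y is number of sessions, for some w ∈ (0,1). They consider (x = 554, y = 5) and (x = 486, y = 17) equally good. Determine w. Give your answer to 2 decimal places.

u(554,5) = u(486,17) means w·554 + (1−w)·5 = w·486 + (1−w)·17.
w·(554−486) = (1−w)·(17−5), i.e. w·68 = (1−w)·12.
The marginal rate of substitution is 12/68, so w = 12/(68+12) = 0.15.

w = 0.15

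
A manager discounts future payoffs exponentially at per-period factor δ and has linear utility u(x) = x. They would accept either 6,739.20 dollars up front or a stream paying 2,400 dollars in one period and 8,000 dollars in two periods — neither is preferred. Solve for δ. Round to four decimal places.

Equating present values: 6739.20 = 2400δ + 8000δ².
So 8000δ² + 2400δ − 6739.20 = 0.
δ = (−2400 + √(2400² + 4·8000·6739.20)) / (2·8000) = (−2400 + √221414400.00) / 16000 ≈ 0.7800.

δ ≈ 0.7800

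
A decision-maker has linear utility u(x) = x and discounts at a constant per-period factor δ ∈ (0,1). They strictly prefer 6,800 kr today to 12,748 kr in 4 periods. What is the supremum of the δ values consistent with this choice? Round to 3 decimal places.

δ < 0.855

Under u(x) = x this choice says 6800 > δ^4·12748.
Dividing by 12748: δ^4 < 0.53342. Both sides are positive, so the 4th root keeps the direction.
δ < 0.53342^(1/4) = 0.855.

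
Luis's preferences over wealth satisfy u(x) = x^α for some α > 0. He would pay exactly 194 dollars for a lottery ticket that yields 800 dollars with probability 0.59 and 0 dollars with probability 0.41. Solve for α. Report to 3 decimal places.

EU(lottery) = 0.59·800^α + 0.41·0 = 0.59·800^α.
Setting u(194) equal to that: 194^α = 0.59·800^α ⇒ (194/800)^α = 0.59.
Take logs: α = ln 0.59 / ln(194/800) ≈ 0.37242.

α ≈ 0.372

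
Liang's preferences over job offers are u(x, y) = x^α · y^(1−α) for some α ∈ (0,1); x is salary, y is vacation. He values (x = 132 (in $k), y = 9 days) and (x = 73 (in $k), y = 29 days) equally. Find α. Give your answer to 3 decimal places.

The Cobb–Douglas utilities coincide, so 132^α·9^(1−α) = 73^α·29^(1−α).
Rearrange to (132/73)^α = (29/9)^(1−α) and take logs: α·0.592342 = (1−α)·1.170071.
Thus α·(1.762413) = 1.170071, so α = 1.170071/1.762413 ≈ 0.664.

α ≈ 0.664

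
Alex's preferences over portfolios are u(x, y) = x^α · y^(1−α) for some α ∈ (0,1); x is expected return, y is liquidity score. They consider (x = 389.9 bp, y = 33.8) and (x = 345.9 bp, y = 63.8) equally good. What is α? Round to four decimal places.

α ≈ 0.8414

The Cobb–Douglas utilities coincide, so 389.9^α·33.8^(1−α) = 345.9^α·63.8^(1−α).
Taking logs: α·ln 389.9 + (1−α)·ln 33.8 = α·ln 345.9 + (1−α)·ln 63.8, i.e. α·0.1197406 = (1−α)·0.6352924.
With A = 0.1197406 and B = 0.6352924: α·A = (1−α)·B, so α = B/(A+B) = 0.6352924/0.7550330 ≈ 0.8414.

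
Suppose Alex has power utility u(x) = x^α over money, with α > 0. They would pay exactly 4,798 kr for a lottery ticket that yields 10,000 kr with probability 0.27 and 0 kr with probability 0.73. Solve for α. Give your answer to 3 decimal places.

α ≈ 1.783

The lottery's expected utility is 0.27·u(10000) + 0.73·u(0) = 0.27·10000^α (since u(0) = 0 for α > 0).
Equating: 4798^α = 0.27·10000^α, i.e. 0.4798^α = 0.27.
Taking logs: α·ln(4798/10000) = ln(0.27), so α = -1.309333 / -0.734386 ≈ 1.783.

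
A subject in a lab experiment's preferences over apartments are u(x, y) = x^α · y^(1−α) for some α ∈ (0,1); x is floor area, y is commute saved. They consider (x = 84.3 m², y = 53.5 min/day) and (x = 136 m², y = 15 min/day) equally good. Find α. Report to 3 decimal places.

Set the two utilities equal: 84.3^α·53.5^(1−α) = 136^α·15^(1−α).
Taking logs: α·ln 84.3 + (1−α)·ln 53.5 = α·ln 136 + (1−α)·ln 15, i.e. α·-0.478273 = (1−α)·-1.271631.
Thus α·(-1.749904) = -1.271631, so α = -1.271631/-1.749904 ≈ 0.727.

α ≈ 0.727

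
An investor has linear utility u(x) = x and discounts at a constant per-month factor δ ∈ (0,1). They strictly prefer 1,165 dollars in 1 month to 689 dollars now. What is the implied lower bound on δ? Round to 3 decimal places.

δ > 0.591

Comparing present values: 689 < δ·1165.
So δ > 689/1165 = 0.59142.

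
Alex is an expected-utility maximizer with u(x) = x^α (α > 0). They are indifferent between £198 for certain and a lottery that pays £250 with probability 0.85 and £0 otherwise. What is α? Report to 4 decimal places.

The lottery's expected utility is 0.85·u(250) + 0.15·u(0) = 0.85·250^α (since u(0) = 0 for α > 0).
Equating: 198^α = 0.85·250^α, i.e. 0.7920^α = 0.85.
Taking logs: α·ln(198/250) = ln(0.85), so α = -0.1625189 / -0.2331939 ≈ 0.6969.

α ≈ 0.6969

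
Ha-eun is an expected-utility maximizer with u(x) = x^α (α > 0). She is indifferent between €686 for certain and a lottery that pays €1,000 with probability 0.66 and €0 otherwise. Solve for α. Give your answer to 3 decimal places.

Since u(0) = 0, the lottery's EU is 0.66·1000^α.
Equating: 686^α = 0.66·1000^α, i.e. 0.6860^α = 0.66.
Take logs: α = ln 0.66 / ln(686/1000) ≈ 1.10252.

α ≈ 1.103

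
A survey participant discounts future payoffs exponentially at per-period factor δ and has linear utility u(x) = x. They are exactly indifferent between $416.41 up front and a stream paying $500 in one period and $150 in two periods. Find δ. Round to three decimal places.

The stream is worth 500δ + 150δ² today, so 500δ + 150δ² = 416.41.
Rearranged: 150δ² + 500δ − 416.41 = 0.
δ = (−500 + √(500² + 4·150·416.41)) / (2·150) = (−500 + √499846.00) / 300 ≈ 0.690.

δ ≈ 0.690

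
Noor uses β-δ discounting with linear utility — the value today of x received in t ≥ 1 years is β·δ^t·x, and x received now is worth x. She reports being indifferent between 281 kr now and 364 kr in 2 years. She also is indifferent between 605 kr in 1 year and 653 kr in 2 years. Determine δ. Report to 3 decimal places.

δ ≈ 0.926

The second indifference involves only future payoffs, so β cancels: β·δ^1·605 = β·δ^2·653, giving δ = 605/653 = 0.92649.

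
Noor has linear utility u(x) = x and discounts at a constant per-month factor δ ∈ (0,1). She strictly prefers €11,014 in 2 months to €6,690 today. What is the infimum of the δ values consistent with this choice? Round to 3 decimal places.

Comparing present values: 6690 < δ^2·11014.
Dividing by 11014: δ^2 > 0.60741. Both sides are positive, so the square root keeps the direction.
δ > (6690/11014)^(1/2) ≈ 0.779.

δ > 0.779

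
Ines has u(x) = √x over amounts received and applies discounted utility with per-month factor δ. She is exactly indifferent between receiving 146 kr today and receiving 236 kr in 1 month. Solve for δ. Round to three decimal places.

The payoff in 1 month is discounted by δ, so u(146) = δ·u(236) and δ = u(146)/u(236).
Since u(x) = √x, δ = √(146/236) = 0.78654.

δ ≈ 0.787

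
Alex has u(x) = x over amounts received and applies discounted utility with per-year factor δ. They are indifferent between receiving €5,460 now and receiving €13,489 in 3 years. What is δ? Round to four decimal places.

δ ≈ 0.7397

The payoff in 3 years is discounted by δ^3, so u(5460) = δ^3·u(13489) and δ^3 = u(5460)/u(13489).
With u(x) = x: δ^3 = 5460/13489 = 0.40477.
Hence δ = (0.40477)^(1/3) = 0.739726.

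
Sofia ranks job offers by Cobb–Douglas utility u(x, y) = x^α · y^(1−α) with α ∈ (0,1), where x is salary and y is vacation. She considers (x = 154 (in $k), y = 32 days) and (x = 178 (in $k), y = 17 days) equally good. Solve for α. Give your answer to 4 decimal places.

α ≈ 0.8137

The Cobb–Douglas utilities coincide, so 154^α·32^(1−α) = 178^α·17^(1−α).
Rearrange to (154/178)^α = (17/32)^(1−α) and take logs: α·-0.1448309 = (1−α)·-0.6325226.
So α/(1−α) = (-0.6325226)/(-0.1448309) = 4.3673180, and α = 4.3673180/5.3673180 ≈ 0.8137.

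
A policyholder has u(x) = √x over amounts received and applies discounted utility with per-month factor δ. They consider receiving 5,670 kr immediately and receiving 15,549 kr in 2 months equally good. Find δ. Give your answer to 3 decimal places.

The payoff in 2 months is discounted by δ^2, so u(5670) = δ^2·u(15549) and δ^2 = u(5670)/u(15549).
Since u(x) = √x, δ^2 = √(5670/15549) = 0.60387.
Taking the square root: δ = 0.60387^(1/2) ≈ 0.777.

δ ≈ 0.777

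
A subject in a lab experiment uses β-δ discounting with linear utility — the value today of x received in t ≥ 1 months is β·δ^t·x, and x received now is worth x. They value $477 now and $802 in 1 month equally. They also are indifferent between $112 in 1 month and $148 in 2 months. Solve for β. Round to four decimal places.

β ≈ 0.7859

From the later pair, β·δ^1·112 = β·δ^2·148; dividing through, δ = 112/148 = 0.75676.
Substituting δ into 477 = β·δ·802: β = 477/(606.919) ≈ 0.7859.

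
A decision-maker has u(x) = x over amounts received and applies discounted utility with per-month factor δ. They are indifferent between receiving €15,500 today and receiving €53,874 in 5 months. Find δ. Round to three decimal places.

δ ≈ 0.779

Equating discounted utilities: u(15500) = δ^5·u(53874) ⇒ δ^5 = u(15500)/u(53874).
With u(x) = x: δ^5 = 15500/53874 = 0.28771.
Taking the 5th root: δ = 0.28771^(1/5) ≈ 0.779.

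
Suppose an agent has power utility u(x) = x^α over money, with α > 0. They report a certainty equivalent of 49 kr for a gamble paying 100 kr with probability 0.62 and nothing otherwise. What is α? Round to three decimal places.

EU(lottery) = 0.62·100^α + 0.38·0 = 0.62·100^α.
Setting u(49) equal to that: 49^α = 0.62·100^α ⇒ (49/100)^α = 0.62.
Take logs: α = ln 0.62 / ln(49/100) ≈ 0.67013.

α ≈ 0.670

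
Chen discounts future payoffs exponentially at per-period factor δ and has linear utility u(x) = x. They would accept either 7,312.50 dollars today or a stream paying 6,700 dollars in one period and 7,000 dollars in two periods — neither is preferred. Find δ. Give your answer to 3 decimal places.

δ ≈ 0.650

The stream is worth 6700δ + 7000δ² today, so 6700δ + 7000δ² = 7312.50.
Rearranged: 7000δ² + 6700δ − 7312.50 = 0.
By the quadratic formula (taking the positive root), δ = (−6700 + √249640000.00) / 14000 ≈ 0.650.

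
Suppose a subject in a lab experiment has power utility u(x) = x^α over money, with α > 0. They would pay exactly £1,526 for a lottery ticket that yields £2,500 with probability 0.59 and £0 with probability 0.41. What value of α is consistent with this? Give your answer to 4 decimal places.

Since u(0) = 0, the lottery's EU is 0.59·2500^α.
Indifference: 1526^α = 0.59·2500^α, so (1526/2500)^α = 0.59.
Take logs: α = ln 0.59 / ln(1526/2500) ≈ 1.068860.

α ≈ 1.0689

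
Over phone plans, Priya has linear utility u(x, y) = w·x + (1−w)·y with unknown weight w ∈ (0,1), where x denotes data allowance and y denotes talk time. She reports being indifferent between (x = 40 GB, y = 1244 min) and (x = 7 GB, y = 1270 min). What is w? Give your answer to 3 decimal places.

Equating utilities: w·40 + (1−w)·1244 = w·7 + (1−w)·1270.
Rearranging, 33·w − 26·(1−w) = 0.
Hence w = 26/(33+26) = 26/59 = 0.441.

w = 0.441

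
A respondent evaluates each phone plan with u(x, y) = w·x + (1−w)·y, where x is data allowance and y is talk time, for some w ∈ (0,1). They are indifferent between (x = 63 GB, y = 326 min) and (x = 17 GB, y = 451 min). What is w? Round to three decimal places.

w = 0.731

Equating utilities: w·63 + (1−w)·326 = w·17 + (1−w)·451.
Collecting terms: w·46 = (1−w)·125.
The marginal rate of substitution is 125/46, so w = 125/(46+125) = 0.731.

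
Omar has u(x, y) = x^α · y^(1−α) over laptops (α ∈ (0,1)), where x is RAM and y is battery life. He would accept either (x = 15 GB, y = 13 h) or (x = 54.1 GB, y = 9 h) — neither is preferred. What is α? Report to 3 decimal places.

Set the two utilities equal: 15^α·13^(1−α) = 54.1^α·9^(1−α).
Rearrange to (15/54.1)^α = (9/13)^(1−α) and take logs: α·-1.282784 = (1−α)·-0.367725.
So α/(1−α) = (-0.367725)/(-1.282784) = 0.286662, and α = 0.286662/1.286662 ≈ 0.223.

α ≈ 0.223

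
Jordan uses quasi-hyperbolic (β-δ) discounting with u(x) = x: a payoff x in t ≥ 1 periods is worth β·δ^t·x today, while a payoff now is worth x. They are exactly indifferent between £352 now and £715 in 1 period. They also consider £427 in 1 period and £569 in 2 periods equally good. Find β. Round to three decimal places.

From the later pair, β·δ^1·427 = β·δ^2·569; dividing through, δ = 427/569 = 0.75044.
The first indifference: 352 = β·δ·715, so β = 352/(δ·715) = 352/(0.75044·715) ≈ 0.656.

β ≈ 0.656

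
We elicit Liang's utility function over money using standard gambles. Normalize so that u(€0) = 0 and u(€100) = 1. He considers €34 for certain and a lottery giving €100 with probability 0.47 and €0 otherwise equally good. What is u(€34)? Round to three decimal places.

By the standard-gamble method, u(€34) is just the indifference probability on the best outcome: 0.47.

0.470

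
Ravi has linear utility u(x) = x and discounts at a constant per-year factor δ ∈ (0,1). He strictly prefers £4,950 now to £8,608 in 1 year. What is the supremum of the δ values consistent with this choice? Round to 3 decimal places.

δ < 0.575

Under u(x) = x this choice says 4950 > δ·8608.
So δ < 4950/8608 = 0.57505.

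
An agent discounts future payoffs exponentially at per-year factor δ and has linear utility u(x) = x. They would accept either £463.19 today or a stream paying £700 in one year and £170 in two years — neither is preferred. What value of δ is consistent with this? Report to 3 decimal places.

δ ≈ 0.580

Equating present values: 463.19 = 700δ + 170δ².
Rearranged: 170δ² + 700δ − 463.19 = 0.
δ = (−700 + √(700² + 4·170·463.19)) / (2·170) = (−700 + √804969.20) / 340 ≈ 0.580.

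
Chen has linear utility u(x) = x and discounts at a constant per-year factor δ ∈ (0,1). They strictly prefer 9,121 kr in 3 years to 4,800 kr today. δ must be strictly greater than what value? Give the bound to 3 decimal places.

δ > 0.807

Under u(x) = x this choice says 4800 < δ^3·9121.
So δ^3 > 4800/9121 = 0.52626; taking the cube root of both positive sides preserves the inequality.
δ > 0.52626^(1/3) = 0.807.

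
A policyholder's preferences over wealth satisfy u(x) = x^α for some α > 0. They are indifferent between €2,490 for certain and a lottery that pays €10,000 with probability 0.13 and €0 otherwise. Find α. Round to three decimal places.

α ≈ 1.467

Since u(0) = 0, the lottery's EU is 0.13·10000^α.
Equating: 2490^α = 0.13·10000^α, i.e. 0.2490^α = 0.13.
Taking logs: α·ln(2490/10000) = ln(0.13), so α = -2.040221 / -1.390302 ≈ 1.467.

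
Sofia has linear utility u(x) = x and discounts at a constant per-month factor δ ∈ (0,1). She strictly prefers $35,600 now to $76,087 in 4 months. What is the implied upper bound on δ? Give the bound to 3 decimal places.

δ < 0.827

Comparing present values: 35600 > δ^4·76087.
Hence δ^4 < 35600/76087 = 0.46789, and x ↦ x^(1/4) is increasing on (0,∞).
δ < 0.46789^(1/4) = 0.827.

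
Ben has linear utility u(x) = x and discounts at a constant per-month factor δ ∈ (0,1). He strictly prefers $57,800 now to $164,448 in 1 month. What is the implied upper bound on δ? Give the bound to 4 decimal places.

Comparing present values: 57800 > δ·164448.
So δ < 57800/164448 = 0.35148.

δ < 0.3515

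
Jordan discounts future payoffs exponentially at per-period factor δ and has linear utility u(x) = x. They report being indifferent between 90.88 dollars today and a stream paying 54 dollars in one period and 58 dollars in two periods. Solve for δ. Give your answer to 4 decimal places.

Present value of the stream is 54·δ + 58·δ². Indifference gives 54δ + 58δ² = 90.88.
So 58δ² + 54δ − 90.88 = 0.
The positive root is δ = [−54 + √(54² + 4·58·90.88)] / (2·58) = (−54 + 154.920)/116 ≈ 0.8700.

δ ≈ 0.8700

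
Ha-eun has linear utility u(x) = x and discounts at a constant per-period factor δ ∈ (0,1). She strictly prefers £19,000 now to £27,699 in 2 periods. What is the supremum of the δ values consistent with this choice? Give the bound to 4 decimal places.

δ < 0.8282

Comparing present values: 19000 > δ^2·27699.
So δ^2 < 19000/27699 = 0.68595; taking the square root of both positive sides preserves the inequality.
δ < (19000/27699)^(1/2) ≈ 0.8282.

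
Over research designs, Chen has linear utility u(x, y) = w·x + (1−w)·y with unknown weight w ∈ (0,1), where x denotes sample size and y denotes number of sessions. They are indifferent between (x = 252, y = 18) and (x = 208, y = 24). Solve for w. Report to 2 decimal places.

w = 0.12

Equating utilities: w·252 + (1−w)·18 = w·208 + (1−w)·24.
Collecting terms: w·44 = (1−w)·6.
The marginal rate of substitution is 6/44, so w = 6/(44+6) = 0.12.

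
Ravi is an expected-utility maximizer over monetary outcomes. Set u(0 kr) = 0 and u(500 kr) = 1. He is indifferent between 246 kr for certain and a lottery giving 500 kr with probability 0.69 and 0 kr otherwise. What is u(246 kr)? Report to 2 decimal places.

The indifference gives u(246 kr) = 0.69·u(500 kr) + 0.31·u(0 kr) = 0.69·1 + 0.31·0 = 0.69.

0.69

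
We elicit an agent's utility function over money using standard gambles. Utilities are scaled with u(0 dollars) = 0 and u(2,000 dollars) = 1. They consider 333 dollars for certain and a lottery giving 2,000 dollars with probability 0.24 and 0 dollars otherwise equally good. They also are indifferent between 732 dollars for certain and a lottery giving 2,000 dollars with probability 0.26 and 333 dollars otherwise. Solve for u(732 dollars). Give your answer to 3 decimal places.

0.438

First, u(333 dollars) = 0.24·u(2,000 dollars) + 0.76·u(0 dollars) = 0.24.
Then u(732 dollars) = 0.26·u(2,000 dollars) + 0.74·u(333 dollars) = 0.26·1.00 + 0.74·0.24 = 0.4376.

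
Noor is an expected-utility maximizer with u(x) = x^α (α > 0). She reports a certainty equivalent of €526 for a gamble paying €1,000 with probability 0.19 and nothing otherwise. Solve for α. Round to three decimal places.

The lottery's expected utility is 0.19·u(1000) + 0.81·u(0) = 0.19·1000^α (since u(0) = 0 for α > 0).
Equating: 526^α = 0.19·1000^α, i.e. 0.5260^α = 0.19.
Taking logs: α·ln(526/1000) = ln(0.19), so α = -1.660731 / -0.642454 ≈ 2.585.

α ≈ 2.585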